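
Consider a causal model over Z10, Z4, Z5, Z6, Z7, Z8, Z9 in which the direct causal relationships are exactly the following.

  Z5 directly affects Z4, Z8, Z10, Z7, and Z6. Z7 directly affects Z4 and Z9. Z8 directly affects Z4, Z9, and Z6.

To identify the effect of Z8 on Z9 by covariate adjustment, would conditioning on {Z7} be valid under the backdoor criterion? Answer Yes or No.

Backdoor paths from Z8 to Z9 (paths whose first edge points into Z8):
  P1: Z8 <- Z5 -> Z7 -> Z9
  P2: Z8 <- Z5 -> Z4 <- Z7 -> Z9
Condition 1 (no descendant of Z8 in the set): holds — descendants of Z8 are {Z4, Z6, Z9}; none are in {Z7}.
Condition 2 (every backdoor path blocked by {Z7}):
  P1: blocked at chain node Z7 ∈ conditioning set.
  P2: blocked at collider Z4 (neither it nor any descendant is in the conditioning set).
{Z7} satisfies the backdoor criterion.

Yes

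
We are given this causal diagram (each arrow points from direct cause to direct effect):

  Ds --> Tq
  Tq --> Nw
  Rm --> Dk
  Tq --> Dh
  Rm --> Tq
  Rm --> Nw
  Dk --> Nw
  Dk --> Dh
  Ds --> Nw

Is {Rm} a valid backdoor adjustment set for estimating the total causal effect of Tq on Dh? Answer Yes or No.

Backdoor paths from Tq to Dh (paths whose first edge points into Tq):
  P1: Tq <- Ds -> Nw <- Rm -> Dk -> Dh
  P2: Tq <- Ds -> Nw <- Dk -> Dh
  P3: Tq <- Rm -> Dk -> Dh
  P4: Tq <- Rm -> Nw <- Dk -> Dh
Condition 1 (no descendant of Tq in the set): holds — descendants of Tq are {Dh, Nw}; none are in {Rm}.
Condition 2 (every backdoor path blocked by {Rm}):
  P1: blocked at collider Nw (neither it nor any descendant is in the conditioning set).
  P2: blocked at collider Nw (neither it nor any descendant is in the conditioning set).
  P3: blocked at fork node Rm ∈ conditioning set.
  P4: blocked at fork node Rm ∈ conditioning set.
{Rm} satisfies the backdoor criterion.

Yes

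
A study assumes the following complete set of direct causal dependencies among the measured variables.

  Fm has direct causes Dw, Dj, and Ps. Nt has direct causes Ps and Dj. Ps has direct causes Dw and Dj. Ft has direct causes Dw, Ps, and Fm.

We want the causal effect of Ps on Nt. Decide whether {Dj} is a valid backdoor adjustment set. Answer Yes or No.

Yes

Backdoor paths from Ps to Nt (paths whose first edge points into Ps):
  P1: Ps <- Dw -> Fm <- Dj -> Nt
  P2: Ps <- Dw -> Ft <- Fm <- Dj -> Nt
  P3: Ps <- Dj -> Nt
Condition 1 (no descendant of Ps in the set): holds — descendants of Ps are {Fm, Ft, Nt}; none are in {Dj}.
Condition 2 (every backdoor path blocked by {Dj}):
  P1: blocked at collider Fm (neither it nor any descendant is in the conditioning set).
  P2: blocked at collider Ft (neither it nor any descendant is in the conditioning set).
  P3: blocked at fork node Dj ∈ conditioning set.
{Dj} satisfies the backdoor criterion.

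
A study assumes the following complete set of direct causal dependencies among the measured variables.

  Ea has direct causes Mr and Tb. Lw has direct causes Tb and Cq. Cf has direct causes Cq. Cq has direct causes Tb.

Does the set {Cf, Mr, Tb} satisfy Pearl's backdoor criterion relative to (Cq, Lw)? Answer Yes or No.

Backdoor paths from Cq to Lw (paths whose first edge points into Cq):
  P1: Cq <- Tb -> Lw
Condition 1 (no descendant of Cq in the set): FAILS — Cf is a descendant of Cq.
Condition 2 (every backdoor path blocked by {Cf, Mr, Tb}):
  P1: blocked at fork node Tb ∈ conditioning set.
{Cf, Mr, Tb} does not satisfy the backdoor criterion.

No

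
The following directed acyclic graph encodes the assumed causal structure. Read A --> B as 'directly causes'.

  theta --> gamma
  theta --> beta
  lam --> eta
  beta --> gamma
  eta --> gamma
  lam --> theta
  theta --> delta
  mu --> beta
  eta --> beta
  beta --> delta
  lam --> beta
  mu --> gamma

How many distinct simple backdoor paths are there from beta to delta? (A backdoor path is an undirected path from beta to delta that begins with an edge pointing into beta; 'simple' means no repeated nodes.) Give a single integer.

7

A backdoor path from beta to delta is any simple undirected path whose first edge points into beta (i.e. leaves beta via a parent).
Parents of beta: {eta, lam, mu, theta}.
Enumerating:
  P1: beta <- lam -> theta -> delta
  P2: beta <- lam -> eta -> gamma <- theta -> delta
  P3: beta <- theta -> delta
  P4: beta <- eta <- lam -> theta -> delta
  P5: beta <- eta -> gamma <- theta -> delta
  P6: beta <- mu -> gamma <- theta -> delta
  P7: beta <- mu -> gamma <- eta <- lam -> theta -> delta
That exhausts the simple backdoor paths. Count: 7.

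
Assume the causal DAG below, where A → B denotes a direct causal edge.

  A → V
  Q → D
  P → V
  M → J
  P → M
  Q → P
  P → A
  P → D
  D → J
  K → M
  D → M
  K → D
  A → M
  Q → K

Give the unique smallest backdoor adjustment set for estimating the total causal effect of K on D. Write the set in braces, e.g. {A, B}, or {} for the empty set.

{Q}

Variables eligible for adjustment (non-descendants of K, excluding K and D): {A, P, Q, V}.
Backdoor paths from K to D:
  P1: K <- Q -> P -> A -> M <- D
  P2: K <- Q -> P -> A -> M -> J <- D
  P3: K <- Q -> P -> D
  P4: K <- Q -> P -> M <- D
  P5: K <- Q -> P -> M -> J <- D
  P6: K <- Q -> P -> V <- A -> M <- D
  P7: K <- Q -> P -> V <- A -> M -> J <- D
  P8: K <- Q -> D
The empty set is not sufficient: P3 (K <- Q -> P -> D) has no collider blocking it and no conditioned non-collider, so it is open.
Try {Q}:
  P1: blocked at fork node Q ∈ conditioning set.
  P2: blocked at fork node Q ∈ conditioning set.
  P3: blocked at fork node Q ∈ conditioning set.
  P4: blocked at fork node Q ∈ conditioning set.
  P5: blocked at fork node Q ∈ conditioning set.
  P6: blocked at fork node Q ∈ conditioning set.
  P7: blocked at fork node Q ∈ conditioning set.
  P8: blocked at fork node Q ∈ conditioning set.
{Q} contains no descendant of K and blocks every backdoor path.
No other singleton works — e.g. {P} leaves P8 open — so {Q} is the unique smallest valid adjustment set.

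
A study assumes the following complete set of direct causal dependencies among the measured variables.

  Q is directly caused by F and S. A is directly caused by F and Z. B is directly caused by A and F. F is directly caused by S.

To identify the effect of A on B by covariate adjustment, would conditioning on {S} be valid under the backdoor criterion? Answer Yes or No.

Backdoor paths from A to B (paths whose first edge points into A):
  P1: A <- F -> B
Condition 1 (no descendant of A in the set): holds — descendants of A are {B}; none are in {S}.
Condition 2 (every backdoor path blocked by {S}):
  P1: open — no interior node is in the conditioning set.
{S} does not satisfy the backdoor criterion.

No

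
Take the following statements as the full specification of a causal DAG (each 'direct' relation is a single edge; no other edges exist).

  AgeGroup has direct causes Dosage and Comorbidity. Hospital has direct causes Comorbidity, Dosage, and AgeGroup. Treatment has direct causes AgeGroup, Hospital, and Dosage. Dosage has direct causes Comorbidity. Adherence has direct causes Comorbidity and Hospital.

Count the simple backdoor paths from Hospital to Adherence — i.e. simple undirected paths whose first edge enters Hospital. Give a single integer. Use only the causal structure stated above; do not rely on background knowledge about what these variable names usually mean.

A backdoor path from Hospital to Adherence is any simple undirected path whose first edge points into Hospital (i.e. leaves Hospital via a parent).
Parents of Hospital: {AgeGroup, Comorbidity, Dosage}.
Enumerating:
  P1: Hospital <- Comorbidity -> Adherence
  P2: Hospital <- Dosage <- Comorbidity -> Adherence
  P3: Hospital <- Dosage -> AgeGroup <- Comorbidity -> Adherence
  P4: Hospital <- Dosage -> Treatment <- AgeGroup <- Comorbidity -> Adherence
  P5: Hospital <- AgeGroup <- Comorbidity -> Adherence
  P6: Hospital <- AgeGroup <- Dosage <- Comorbidity -> Adherence
  P7: Hospital <- AgeGroup -> Treatment <- Dosage <- Comorbidity -> Adherence
That exhausts the simple backdoor paths. Count: 7.

7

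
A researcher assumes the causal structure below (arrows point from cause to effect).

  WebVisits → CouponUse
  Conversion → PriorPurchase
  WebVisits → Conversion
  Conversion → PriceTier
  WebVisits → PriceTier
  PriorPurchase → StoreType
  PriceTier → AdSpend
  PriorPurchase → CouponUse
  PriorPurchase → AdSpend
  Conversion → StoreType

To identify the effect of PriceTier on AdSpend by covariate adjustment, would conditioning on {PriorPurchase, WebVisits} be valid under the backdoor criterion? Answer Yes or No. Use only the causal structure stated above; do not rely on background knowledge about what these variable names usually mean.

Yes

Backdoor paths from PriceTier to AdSpend (paths whose first edge points into PriceTier):
  P1: PriceTier <- WebVisits -> Conversion -> PriorPurchase -> AdSpend
  P2: PriceTier <- WebVisits -> Conversion -> StoreType <- PriorPurchase -> AdSpend
  P3: PriceTier <- WebVisits -> CouponUse <- PriorPurchase -> AdSpend
  P4: PriceTier <- Conversion <- WebVisits -> CouponUse <- PriorPurchase -> AdSpend
  P5: PriceTier <- Conversion -> PriorPurchase -> AdSpend
  P6: PriceTier <- Conversion -> StoreType <- PriorPurchase -> AdSpend
Condition 1 (no descendant of PriceTier in the set): holds — descendants of PriceTier are {AdSpend}; none are in {PriorPurchase, WebVisits}.
Condition 2 (every backdoor path blocked by {PriorPurchase, WebVisits}):
  P1: blocked at fork node WebVisits ∈ conditioning set.
  P2: blocked at fork node WebVisits ∈ conditioning set.
  P3: blocked at fork node WebVisits ∈ conditioning set.
  P4: blocked at fork node WebVisits ∈ conditioning set.
  P5: blocked at chain node PriorPurchase ∈ conditioning set.
  P6: blocked at collider StoreType (neither it nor any descendant is in the conditioning set).
{PriorPurchase, WebVisits} satisfies the backdoor criterion.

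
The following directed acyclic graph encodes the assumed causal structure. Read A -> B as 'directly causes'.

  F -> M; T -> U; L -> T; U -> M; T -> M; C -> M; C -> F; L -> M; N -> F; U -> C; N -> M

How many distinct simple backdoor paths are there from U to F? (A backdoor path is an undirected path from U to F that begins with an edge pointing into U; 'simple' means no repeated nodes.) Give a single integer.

6

A backdoor path from U to F is any simple undirected path whose first edge points into U (i.e. leaves U via a parent).
Parents of U: {T}.
Enumerating:
  P1: U <- T <- L -> M <- N -> F
  P2: U <- T <- L -> M <- C -> F
  P3: U <- T <- L -> M <- F
  P4: U <- T -> M <- N -> F
  P5: U <- T -> M <- C -> F
  P6: U <- T -> M <- F
That exhausts the simple backdoor paths. Count: 6.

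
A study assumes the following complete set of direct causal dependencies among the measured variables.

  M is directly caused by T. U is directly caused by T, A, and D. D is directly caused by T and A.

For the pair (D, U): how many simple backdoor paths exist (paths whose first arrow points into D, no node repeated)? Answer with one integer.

2

A backdoor path from D to U is any simple undirected path whose first edge points into D (i.e. leaves D via a parent).
Parents of D: {A, T}.
Enumerating:
  P1: D <- A -> U
  P2: D <- T -> U
That exhausts the simple backdoor paths. Count: 2.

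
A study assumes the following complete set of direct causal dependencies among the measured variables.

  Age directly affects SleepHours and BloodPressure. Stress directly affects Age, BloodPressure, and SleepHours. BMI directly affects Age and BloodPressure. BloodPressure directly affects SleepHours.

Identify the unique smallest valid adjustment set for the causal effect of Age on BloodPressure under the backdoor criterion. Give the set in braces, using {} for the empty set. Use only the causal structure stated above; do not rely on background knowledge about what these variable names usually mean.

Variables eligible for adjustment (non-descendants of Age, excluding Age and BloodPressure): {BMI, Stress}.
Backdoor paths from Age to BloodPressure:
  P1: Age <- Stress -> BloodPressure
  P2: Age <- Stress -> SleepHours <- BloodPressure
  P3: Age <- BMI -> BloodPressure
The empty set is not sufficient: P1 (Age <- Stress -> BloodPressure) has no collider blocking it and no conditioned non-collider, so it is open.
Try {BMI, Stress}:
  P1: blocked at fork node Stress ∈ conditioning set.
  P2: blocked at fork node Stress ∈ conditioning set.
  P3: blocked at fork node BMI ∈ conditioning set.
{BMI, Stress} contains no descendant of Age and blocks every backdoor path.
Every element of {BMI, Stress} is needed (dropping BMI leaves P3 open; dropping Stress leaves P1 open), so no proper subset is valid.
Among all size-2 subsets of the eligible variables, only {BMI, Stress} blocks every backdoor path, so it is the unique smallest valid adjustment set.

{BMI, Stress}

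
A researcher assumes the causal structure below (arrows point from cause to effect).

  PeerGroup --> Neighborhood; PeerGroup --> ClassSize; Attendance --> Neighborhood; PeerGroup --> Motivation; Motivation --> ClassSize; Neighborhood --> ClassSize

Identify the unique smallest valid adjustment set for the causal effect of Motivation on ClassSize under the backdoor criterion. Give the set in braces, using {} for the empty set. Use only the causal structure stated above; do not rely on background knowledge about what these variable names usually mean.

Variables eligible for adjustment (non-descendants of Motivation, excluding Motivation and ClassSize): {Attendance, Neighborhood, PeerGroup}.
Backdoor paths from Motivation to ClassSize:
  P1: Motivation <- PeerGroup -> Neighborhood -> ClassSize
  P2: Motivation <- PeerGroup -> ClassSize
The empty set is not sufficient: P1 (Motivation <- PeerGroup -> Neighborhood -> ClassSize) has no collider blocking it and no conditioned non-collider, so it is open.
Try {PeerGroup}:
  P1: blocked at fork node PeerGroup ∈ conditioning set.
  P2: blocked at fork node PeerGroup ∈ conditioning set.
{PeerGroup} contains no descendant of Motivation and blocks every backdoor path.
No other singleton works — e.g. {Attendance} leaves P1 open — so {PeerGroup} is the unique smallest valid adjustment set.

{PeerGroup}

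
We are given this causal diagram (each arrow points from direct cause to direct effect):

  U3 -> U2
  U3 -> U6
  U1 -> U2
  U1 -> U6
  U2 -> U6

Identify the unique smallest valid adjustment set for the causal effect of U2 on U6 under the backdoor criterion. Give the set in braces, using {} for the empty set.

Variables eligible for adjustment (non-descendants of U2, excluding U2 and U6): {U1, U3}.
Backdoor paths from U2 to U6:
  P1: U2 <- U3 -> U6
  P2: U2 <- U1 -> U6
The empty set is not sufficient: P1 (U2 <- U3 -> U6) has no collider blocking it and no conditioned non-collider, so it is open.
Try {U1, U3}:
  P1: blocked at fork node U3 ∈ conditioning set.
  P2: blocked at fork node U1 ∈ conditioning set.
{U1, U3} contains no descendant of U2 and blocks every backdoor path.
Every element of {U1, U3} is needed (dropping U1 leaves P2 open; dropping U3 leaves P1 open), so no proper subset is valid.
Among all size-2 subsets of the eligible variables, only {U1, U3} blocks every backdoor path, so it is the unique smallest valid adjustment set.

{U1, U3}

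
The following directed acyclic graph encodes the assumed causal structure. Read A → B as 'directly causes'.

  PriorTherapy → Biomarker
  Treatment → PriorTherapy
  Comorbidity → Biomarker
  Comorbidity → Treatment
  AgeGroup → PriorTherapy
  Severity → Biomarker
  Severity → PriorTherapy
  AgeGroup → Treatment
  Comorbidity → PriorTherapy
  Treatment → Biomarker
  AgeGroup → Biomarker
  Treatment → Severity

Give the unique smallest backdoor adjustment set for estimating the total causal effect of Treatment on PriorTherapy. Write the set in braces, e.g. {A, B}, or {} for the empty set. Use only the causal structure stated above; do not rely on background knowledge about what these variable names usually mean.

Variables eligible for adjustment (non-descendants of Treatment, excluding Treatment and PriorTherapy): {AgeGroup, Comorbidity}.
Backdoor paths from Treatment to PriorTherapy:
  P1: Treatment <- Comorbidity -> PriorTherapy
  P2: Treatment <- Comorbidity -> Biomarker <- AgeGroup -> PriorTherapy
  P3: Treatment <- Comorbidity -> Biomarker <- Severity -> PriorTherapy
  P4: Treatment <- Comorbidity -> Biomarker <- PriorTherapy
  P5: Treatment <- AgeGroup -> PriorTherapy
  P6: Treatment <- AgeGroup -> Biomarker <- Comorbidity -> PriorTherapy
  P7: Treatment <- AgeGroup -> Biomarker <- Severity -> PriorTherapy
  P8: Treatment <- AgeGroup -> Biomarker <- PriorTherapy
The empty set is not sufficient: P1 (Treatment <- Comorbidity -> PriorTherapy) has no collider blocking it and no conditioned non-collider, so it is open.
Try {AgeGroup, Comorbidity}:
  P1: blocked at fork node Comorbidity ∈ conditioning set.
  P2: blocked at fork node Comorbidity ∈ conditioning set.
  P3: blocked at fork node Comorbidity ∈ conditioning set.
  P4: blocked at fork node Comorbidity ∈ conditioning set.
  P5: blocked at fork node AgeGroup ∈ conditioning set.
  P6: blocked at fork node AgeGroup ∈ conditioning set.
  P7: blocked at fork node AgeGroup ∈ conditioning set.
  P8: blocked at fork node AgeGroup ∈ conditioning set.
{AgeGroup, Comorbidity} contains no descendant of Treatment and blocks every backdoor path.
Every element of {AgeGroup, Comorbidity} is needed (dropping AgeGroup leaves P5 open; dropping Comorbidity leaves P1 open), so no proper subset is valid.
Among all size-2 subsets of the eligible variables, only {AgeGroup, Comorbidity} blocks every backdoor path, so it is the unique smallest valid adjustment set.

{AgeGroup, Comorbidity}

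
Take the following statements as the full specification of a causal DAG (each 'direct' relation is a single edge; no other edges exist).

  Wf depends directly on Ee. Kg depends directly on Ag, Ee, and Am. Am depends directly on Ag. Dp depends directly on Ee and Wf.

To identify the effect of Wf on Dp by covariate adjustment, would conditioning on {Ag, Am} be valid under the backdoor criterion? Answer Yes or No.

Backdoor paths from Wf to Dp (paths whose first edge points into Wf):
  P1: Wf <- Ee -> Dp
Condition 1 (no descendant of Wf in the set): holds — descendants of Wf are {Dp}; none are in {Ag, Am}.
Condition 2 (every backdoor path blocked by {Ag, Am}):
  P1: open — no interior node is in the conditioning set.
{Ag, Am} does not satisfy the backdoor criterion.

No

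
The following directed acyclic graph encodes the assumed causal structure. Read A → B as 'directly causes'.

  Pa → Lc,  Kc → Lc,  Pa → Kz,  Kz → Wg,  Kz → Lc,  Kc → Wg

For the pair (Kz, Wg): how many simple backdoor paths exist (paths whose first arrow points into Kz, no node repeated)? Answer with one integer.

1

A backdoor path from Kz to Wg is any simple undirected path whose first edge points into Kz (i.e. leaves Kz via a parent).
Parents of Kz: {Pa}.
Enumerating:
  P1: Kz <- Pa -> Lc <- Kc -> Wg
That exhausts the simple backdoor paths. Count: 1.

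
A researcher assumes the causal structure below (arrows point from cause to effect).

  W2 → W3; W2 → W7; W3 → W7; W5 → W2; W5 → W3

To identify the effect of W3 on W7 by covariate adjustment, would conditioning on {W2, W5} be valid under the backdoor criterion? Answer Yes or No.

Yes

Backdoor paths from W3 to W7 (paths whose first edge points into W3):
  P1: W3 <- W5 -> W2 -> W7
  P2: W3 <- W2 -> W7
Condition 1 (no descendant of W3 in the set): holds — descendants of W3 are {W7}; none are in {W2, W5}.
Condition 2 (every backdoor path blocked by {W2, W5}):
  P1: blocked at fork node W5 ∈ conditioning set.
  P2: blocked at fork node W2 ∈ conditioning set.
{W2, W5} satisfies the backdoor criterion.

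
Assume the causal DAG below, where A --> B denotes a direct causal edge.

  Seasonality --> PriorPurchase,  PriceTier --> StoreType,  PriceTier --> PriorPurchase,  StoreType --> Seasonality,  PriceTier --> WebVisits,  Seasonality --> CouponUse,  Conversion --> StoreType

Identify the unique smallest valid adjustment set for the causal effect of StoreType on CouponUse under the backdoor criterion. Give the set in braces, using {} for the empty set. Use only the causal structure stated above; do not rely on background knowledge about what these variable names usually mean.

Variables eligible for adjustment (non-descendants of StoreType, excluding StoreType and CouponUse): {Conversion, PriceTier, WebVisits}.
Backdoor paths from StoreType to CouponUse:
  P1: StoreType <- PriceTier -> PriorPurchase <- Seasonality -> CouponUse
Each backdoor path contains an unconditioned collider, so every path is already blocked with the empty conditioning set:
  P1: blocked at collider PriorPurchase (neither it nor any descendant is in the conditioning set).
The empty set is therefore the unique smallest valid set.

{}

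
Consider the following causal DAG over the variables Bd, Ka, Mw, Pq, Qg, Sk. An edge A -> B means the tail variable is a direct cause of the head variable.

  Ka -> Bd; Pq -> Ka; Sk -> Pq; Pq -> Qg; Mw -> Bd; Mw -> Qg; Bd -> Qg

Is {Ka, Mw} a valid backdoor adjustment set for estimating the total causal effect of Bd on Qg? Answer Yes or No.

Backdoor paths from Bd to Qg (paths whose first edge points into Bd):
  P1: Bd <- Mw -> Qg
  P2: Bd <- Ka <- Pq -> Qg
Condition 1 (no descendant of Bd in the set): holds — descendants of Bd are {Qg}; none are in {Ka, Mw}.
Condition 2 (every backdoor path blocked by {Ka, Mw}):
  P1: blocked at fork node Mw ∈ conditioning set.
  P2: blocked at chain node Ka ∈ conditioning set.
{Ka, Mw} satisfies the backdoor criterion.

Yes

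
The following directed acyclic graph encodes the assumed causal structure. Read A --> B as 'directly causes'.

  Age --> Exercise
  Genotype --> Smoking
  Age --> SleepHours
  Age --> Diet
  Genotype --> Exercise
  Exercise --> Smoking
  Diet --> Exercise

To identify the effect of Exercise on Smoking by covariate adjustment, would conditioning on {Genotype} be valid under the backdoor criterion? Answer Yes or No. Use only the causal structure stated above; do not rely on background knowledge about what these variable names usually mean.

Backdoor paths from Exercise to Smoking (paths whose first edge points into Exercise):
  P1: Exercise <- Genotype -> Smoking
Condition 1 (no descendant of Exercise in the set): holds — descendants of Exercise are {Smoking}; none are in {Genotype}.
Condition 2 (every backdoor path blocked by {Genotype}):
  P1: blocked at fork node Genotype ∈ conditioning set.
{Genotype} satisfies the backdoor criterion.

Yes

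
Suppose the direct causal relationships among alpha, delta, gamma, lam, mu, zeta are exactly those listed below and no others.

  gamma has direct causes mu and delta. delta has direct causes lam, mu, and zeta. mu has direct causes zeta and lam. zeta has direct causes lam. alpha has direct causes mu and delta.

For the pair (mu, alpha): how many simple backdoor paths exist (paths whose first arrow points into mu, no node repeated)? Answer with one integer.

4

A backdoor path from mu to alpha is any simple undirected path whose first edge points into mu (i.e. leaves mu via a parent).
Parents of mu: {lam, zeta}.
Enumerating:
  P1: mu <- lam -> zeta -> delta -> alpha
  P2: mu <- lam -> delta -> alpha
  P3: mu <- zeta <- lam -> delta -> alpha
  P4: mu <- zeta -> delta -> alpha
That exhausts the simple backdoor paths. Count: 4.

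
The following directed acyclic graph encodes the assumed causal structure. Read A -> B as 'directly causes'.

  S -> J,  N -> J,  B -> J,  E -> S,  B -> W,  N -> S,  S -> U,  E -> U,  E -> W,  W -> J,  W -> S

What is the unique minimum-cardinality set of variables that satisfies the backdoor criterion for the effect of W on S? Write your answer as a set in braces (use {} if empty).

{E}

Variables eligible for adjustment (non-descendants of W, excluding W and S): {B, E, N}.
Backdoor paths from W to S:
  P1: W <- B -> J <- N -> S
  P2: W <- B -> J <- S
  P3: W <- E -> S
  P4: W <- E -> U <- S
The empty set is not sufficient: P3 (W <- E -> S) has no collider blocking it and no conditioned non-collider, so it is open.
Try {E}:
  P1: blocked at collider J (neither it nor any descendant is in the conditioning set).
  P2: blocked at collider J (neither it nor any descendant is in the conditioning set).
  P3: blocked at fork node E ∈ conditioning set.
  P4: blocked at fork node E ∈ conditioning set.
{E} contains no descendant of W and blocks every backdoor path.
No other singleton works — e.g. {B} leaves P3 open — so {E} is the unique smallest valid adjustment set.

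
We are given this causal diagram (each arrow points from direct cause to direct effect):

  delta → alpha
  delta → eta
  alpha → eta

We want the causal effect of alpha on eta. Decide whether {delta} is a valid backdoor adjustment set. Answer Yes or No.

Yes

Backdoor paths from alpha to eta (paths whose first edge points into alpha):
  P1: alpha <- delta -> eta
Condition 1 (no descendant of alpha in the set): holds — descendants of alpha are {eta}; none are in {delta}.
Condition 2 (every backdoor path blocked by {delta}):
  P1: blocked at fork node delta ∈ conditioning set.
{delta} satisfies the backdoor criterion.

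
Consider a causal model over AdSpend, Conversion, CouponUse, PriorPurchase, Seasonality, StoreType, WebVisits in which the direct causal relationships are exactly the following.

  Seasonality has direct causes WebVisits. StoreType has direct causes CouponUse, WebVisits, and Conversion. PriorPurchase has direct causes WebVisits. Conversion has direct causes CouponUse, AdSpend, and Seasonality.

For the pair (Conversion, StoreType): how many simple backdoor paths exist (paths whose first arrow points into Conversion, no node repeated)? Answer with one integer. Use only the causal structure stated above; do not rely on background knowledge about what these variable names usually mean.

2

A backdoor path from Conversion to StoreType is any simple undirected path whose first edge points into Conversion (i.e. leaves Conversion via a parent).
Parents of Conversion: {AdSpend, CouponUse, Seasonality}.
Enumerating:
  P1: Conversion <- CouponUse -> StoreType
  P2: Conversion <- Seasonality <- WebVisits -> StoreType
That exhausts the simple backdoor paths. Count: 2.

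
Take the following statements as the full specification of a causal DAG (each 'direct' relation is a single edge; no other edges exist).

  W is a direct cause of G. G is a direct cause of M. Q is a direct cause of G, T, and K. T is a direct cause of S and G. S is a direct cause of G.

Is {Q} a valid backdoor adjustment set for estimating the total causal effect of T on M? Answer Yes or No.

Backdoor paths from T to M (paths whose first edge points into T):
  P1: T <- Q -> G -> M
Condition 1 (no descendant of T in the set): holds — descendants of T are {G, M, S}; none are in {Q}.
Condition 2 (every backdoor path blocked by {Q}):
  P1: blocked at fork node Q ∈ conditioning set.
{Q} satisfies the backdoor criterion.

Yes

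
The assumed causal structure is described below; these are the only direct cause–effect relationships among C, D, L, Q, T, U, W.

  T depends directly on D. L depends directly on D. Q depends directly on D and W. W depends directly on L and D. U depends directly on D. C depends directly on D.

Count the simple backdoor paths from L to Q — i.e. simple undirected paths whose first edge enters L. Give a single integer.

A backdoor path from L to Q is any simple undirected path whose first edge points into L (i.e. leaves L via a parent).
Parents of L: {D}.
Enumerating:
  P1: L <- D -> W -> Q
  P2: L <- D -> Q
That exhausts the simple backdoor paths. Count: 2.

2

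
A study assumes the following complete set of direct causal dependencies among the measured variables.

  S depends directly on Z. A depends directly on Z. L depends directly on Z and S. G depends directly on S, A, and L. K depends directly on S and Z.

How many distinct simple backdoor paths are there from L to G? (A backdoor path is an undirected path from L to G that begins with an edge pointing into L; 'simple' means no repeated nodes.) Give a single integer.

6

A backdoor path from L to G is any simple undirected path whose first edge points into L (i.e. leaves L via a parent).
Parents of L: {S, Z}.
Enumerating:
  P1: L <- Z -> S -> G
  P2: L <- Z -> A -> G
  P3: L <- Z -> K <- S -> G
  P4: L <- S <- Z -> A -> G
  P5: L <- S -> K <- Z -> A -> G
  P6: L <- S -> G
That exhausts the simple backdoor paths. Count: 6.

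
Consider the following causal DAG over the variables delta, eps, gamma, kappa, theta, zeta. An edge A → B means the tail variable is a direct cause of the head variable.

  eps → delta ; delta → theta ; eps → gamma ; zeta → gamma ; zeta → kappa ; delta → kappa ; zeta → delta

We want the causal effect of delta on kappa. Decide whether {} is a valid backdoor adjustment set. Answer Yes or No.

Backdoor paths from delta to kappa (paths whose first edge points into delta):
  P1: delta <- zeta -> kappa
  P2: delta <- eps -> gamma <- zeta -> kappa
Condition 1 (no descendant of delta in the set): holds — descendants of delta are {kappa, theta}; none are in {}.
Condition 2 (every backdoor path blocked by {}):
  P1: open — no interior node is in the conditioning set.
  P2: blocked at collider gamma (neither it nor any descendant is in the conditioning set).
{} does not satisfy the backdoor criterion.

No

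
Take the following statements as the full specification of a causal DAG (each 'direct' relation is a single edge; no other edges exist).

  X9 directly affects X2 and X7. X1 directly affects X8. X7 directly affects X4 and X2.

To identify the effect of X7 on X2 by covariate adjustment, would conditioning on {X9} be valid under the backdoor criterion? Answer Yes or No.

Backdoor paths from X7 to X2 (paths whose first edge points into X7):
  P1: X7 <- X9 -> X2
Condition 1 (no descendant of X7 in the set): holds — descendants of X7 are {X2, X4}; none are in {X9}.
Condition 2 (every backdoor path blocked by {X9}):
  P1: blocked at fork node X9 ∈ conditioning set.
{X9} satisfies the backdoor criterion.

Yes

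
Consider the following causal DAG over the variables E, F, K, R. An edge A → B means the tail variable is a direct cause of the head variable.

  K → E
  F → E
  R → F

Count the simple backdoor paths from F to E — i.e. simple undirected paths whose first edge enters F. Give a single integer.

A backdoor path from F to E is any simple undirected path whose first edge points into F (i.e. leaves F via a parent).
Parents of F: {R}.
No simple path from any parent of F reaches E without revisiting F, so there are no backdoor paths.

0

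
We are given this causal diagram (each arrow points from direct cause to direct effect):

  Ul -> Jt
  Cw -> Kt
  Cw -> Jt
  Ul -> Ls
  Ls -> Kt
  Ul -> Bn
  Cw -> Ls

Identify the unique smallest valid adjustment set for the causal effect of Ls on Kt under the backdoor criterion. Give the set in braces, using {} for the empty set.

Variables eligible for adjustment (non-descendants of Ls, excluding Ls and Kt): {Bn, Cw, Jt, Ul}.
Backdoor paths from Ls to Kt:
  P1: Ls <- Ul -> Jt <- Cw -> Kt
  P2: Ls <- Cw -> Kt
The empty set is not sufficient: P2 (Ls <- Cw -> Kt) has no collider blocking it and no conditioned non-collider, so it is open.
Try {Cw}:
  P1: blocked at collider Jt (neither it nor any descendant is in the conditioning set).
  P2: blocked at fork node Cw ∈ conditioning set.
{Cw} contains no descendant of Ls and blocks every backdoor path.
No other singleton works — e.g. {Ul} leaves P2 open — so {Cw} is the unique smallest valid adjustment set.

{Cw}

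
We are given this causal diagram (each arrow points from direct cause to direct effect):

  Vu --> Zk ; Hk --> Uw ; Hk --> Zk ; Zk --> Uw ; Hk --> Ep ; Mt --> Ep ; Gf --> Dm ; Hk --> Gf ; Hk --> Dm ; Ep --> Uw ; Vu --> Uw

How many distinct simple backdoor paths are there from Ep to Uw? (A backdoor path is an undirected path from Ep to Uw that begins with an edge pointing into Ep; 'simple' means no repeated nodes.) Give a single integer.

A backdoor path from Ep to Uw is any simple undirected path whose first edge points into Ep (i.e. leaves Ep via a parent).
Parents of Ep: {Hk, Mt}.
Enumerating:
  P1: Ep <- Hk -> Zk <- Vu -> Uw
  P2: Ep <- Hk -> Zk -> Uw
  P3: Ep <- Hk -> Uw
That exhausts the simple backdoor paths. Count: 3.

3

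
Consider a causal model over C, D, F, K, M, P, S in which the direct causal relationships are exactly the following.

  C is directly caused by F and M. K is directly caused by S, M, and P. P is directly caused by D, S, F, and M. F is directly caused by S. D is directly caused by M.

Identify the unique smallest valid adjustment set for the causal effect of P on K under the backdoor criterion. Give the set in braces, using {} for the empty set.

{M, S}

Variables eligible for adjustment (non-descendants of P, excluding P and K): {C, D, F, M, S}.
Backdoor paths from P to K:
  P1: P <- S -> F -> C <- M -> K
  P2: P <- S -> K
  P3: P <- F <- S -> K
  P4: P <- F -> C <- M -> K
  P5: P <- M -> C <- F <- S -> K
  P6: P <- M -> K
  P7: P <- D <- M -> C <- F <- S -> K
  P8: P <- D <- M -> K
The empty set is not sufficient: P2 (P <- S -> K) has no collider blocking it and no conditioned non-collider, so it is open.
Try {M, S}:
  P1: blocked at fork node S ∈ conditioning set.
  P2: blocked at fork node S ∈ conditioning set.
  P3: blocked at fork node S ∈ conditioning set.
  P4: blocked at collider C (neither it nor any descendant is in the conditioning set).
  P5: blocked at fork node M ∈ conditioning set.
  P6: blocked at fork node M ∈ conditioning set.
  P7: blocked at fork node M ∈ conditioning set.
  P8: blocked at fork node M ∈ conditioning set.
{M, S} contains no descendant of P and blocks every backdoor path.
Every element of {M, S} is needed (dropping M leaves P6 open; dropping S leaves P2 open), so no proper subset is valid.
Among all size-2 subsets of the eligible variables, only {M, S} blocks every backdoor path, so it is the unique smallest valid adjustment set.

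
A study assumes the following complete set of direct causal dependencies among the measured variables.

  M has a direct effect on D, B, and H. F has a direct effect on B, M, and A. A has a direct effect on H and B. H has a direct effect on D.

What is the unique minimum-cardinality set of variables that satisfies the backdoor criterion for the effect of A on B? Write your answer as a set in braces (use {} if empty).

{F}

Variables eligible for adjustment (non-descendants of A, excluding A and B): {F, M}.
Backdoor paths from A to B:
  P1: A <- F -> M -> B
  P2: A <- F -> B
The empty set is not sufficient: P1 (A <- F -> M -> B) has no collider blocking it and no conditioned non-collider, so it is open.
Try {F}:
  P1: blocked at fork node F ∈ conditioning set.
  P2: blocked at fork node F ∈ conditioning set.
{F} contains no descendant of A and blocks every backdoor path.
No other singleton works — e.g. {M} leaves P2 open — so {F} is the unique smallest valid adjustment set.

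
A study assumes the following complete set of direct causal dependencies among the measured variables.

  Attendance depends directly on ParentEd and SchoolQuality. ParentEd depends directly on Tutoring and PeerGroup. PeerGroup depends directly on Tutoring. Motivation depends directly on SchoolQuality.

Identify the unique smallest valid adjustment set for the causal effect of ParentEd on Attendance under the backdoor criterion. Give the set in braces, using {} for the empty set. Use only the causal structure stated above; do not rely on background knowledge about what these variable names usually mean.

{}

Variables eligible for adjustment (non-descendants of ParentEd, excluding ParentEd and Attendance): {Motivation, PeerGroup, SchoolQuality, Tutoring}.
Backdoor paths from ParentEd to Attendance:
  (none)
With no backdoor paths the empty set already satisfies the criterion, and it is trivially minimal.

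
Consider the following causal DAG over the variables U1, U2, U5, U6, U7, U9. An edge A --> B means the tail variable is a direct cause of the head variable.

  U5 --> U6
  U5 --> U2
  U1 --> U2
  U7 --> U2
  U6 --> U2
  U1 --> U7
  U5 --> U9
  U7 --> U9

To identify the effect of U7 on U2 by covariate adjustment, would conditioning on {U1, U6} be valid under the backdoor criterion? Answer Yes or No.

Backdoor paths from U7 to U2 (paths whose first edge points into U7):
  P1: U7 <- U1 -> U2
Condition 1 (no descendant of U7 in the set): holds — descendants of U7 are {U2, U9}; none are in {U1, U6}.
Condition 2 (every backdoor path blocked by {U1, U6}):
  P1: blocked at fork node U1 ∈ conditioning set.
{U1, U6} satisfies the backdoor criterion.

Yes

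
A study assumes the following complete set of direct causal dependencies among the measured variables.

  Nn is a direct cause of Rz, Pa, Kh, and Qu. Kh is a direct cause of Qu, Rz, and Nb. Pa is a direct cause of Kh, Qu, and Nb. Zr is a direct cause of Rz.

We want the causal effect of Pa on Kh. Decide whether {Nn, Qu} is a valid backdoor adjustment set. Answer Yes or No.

No

Backdoor paths from Pa to Kh (paths whose first edge points into Pa):
  P1: Pa <- Nn -> Kh
  P2: Pa <- Nn -> Qu <- Kh
  P3: Pa <- Nn -> Rz <- Kh
Condition 1 (no descendant of Pa in the set): FAILS — Qu is a descendant of Pa.
Condition 2 (every backdoor path blocked by {Nn, Qu}):
  P1: blocked at fork node Nn ∈ conditioning set.
  P2: blocked at fork node Nn ∈ conditioning set.
  P3: blocked at fork node Nn ∈ conditioning set.
{Nn, Qu} does not satisfy the backdoor criterion.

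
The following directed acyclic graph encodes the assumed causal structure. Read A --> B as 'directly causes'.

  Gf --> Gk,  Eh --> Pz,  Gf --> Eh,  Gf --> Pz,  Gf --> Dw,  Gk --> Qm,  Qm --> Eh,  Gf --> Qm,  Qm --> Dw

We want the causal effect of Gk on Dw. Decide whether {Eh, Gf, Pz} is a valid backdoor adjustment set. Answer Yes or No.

No

Backdoor paths from Gk to Dw (paths whose first edge points into Gk):
  P1: Gk <- Gf -> Qm -> Dw
  P2: Gk <- Gf -> Eh <- Qm -> Dw
  P3: Gk <- Gf -> Pz <- Eh <- Qm -> Dw
  P4: Gk <- Gf -> Dw
Condition 1 (no descendant of Gk in the set): FAILS — Eh and Pz are descendants of Gk.
Condition 2 (every backdoor path blocked by {Eh, Gf, Pz}):
  P1: blocked at fork node Gf ∈ conditioning set.
  P2: blocked at fork node Gf ∈ conditioning set.
  P3: blocked at fork node Gf ∈ conditioning set.
  P4: blocked at fork node Gf ∈ conditioning set.
{Eh, Gf, Pz} does not satisfy the backdoor criterion.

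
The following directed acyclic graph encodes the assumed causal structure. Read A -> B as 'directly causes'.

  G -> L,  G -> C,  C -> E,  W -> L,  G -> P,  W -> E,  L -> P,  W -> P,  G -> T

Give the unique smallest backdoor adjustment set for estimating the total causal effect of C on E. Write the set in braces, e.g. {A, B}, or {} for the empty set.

{}

Variables eligible for adjustment (non-descendants of C, excluding C and E): {G, L, P, T, W}.
Backdoor paths from C to E:
  P1: C <- G -> L <- W -> E
  P2: C <- G -> L -> P <- W -> E
  P3: C <- G -> P <- W -> E
  P4: C <- G -> P <- L <- W -> E
Each backdoor path contains an unconditioned collider, so every path is already blocked with the empty conditioning set:
  P1: blocked at collider L (neither it nor any descendant is in the conditioning set).
  P2: blocked at collider P (neither it nor any descendant is in the conditioning set).
  P3: blocked at collider P (neither it nor any descendant is in the conditioning set).
  P4: blocked at collider P (neither it nor any descendant is in the conditioning set).
The empty set is therefore the unique smallest valid set.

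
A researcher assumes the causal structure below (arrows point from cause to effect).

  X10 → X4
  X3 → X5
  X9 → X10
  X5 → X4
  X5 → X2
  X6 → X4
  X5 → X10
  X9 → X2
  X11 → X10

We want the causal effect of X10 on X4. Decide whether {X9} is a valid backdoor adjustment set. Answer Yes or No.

Backdoor paths from X10 to X4 (paths whose first edge points into X10):
  P1: X10 <- X5 -> X4
  P2: X10 <- X9 -> X2 <- X5 -> X4
Condition 1 (no descendant of X10 in the set): holds — descendants of X10 are {X4}; none are in {X9}.
Condition 2 (every backdoor path blocked by {X9}):
  P1: open — no interior node is in the conditioning set.
  P2: blocked at fork node X9 ∈ conditioning set.
{X9} does not satisfy the backdoor criterion.

No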